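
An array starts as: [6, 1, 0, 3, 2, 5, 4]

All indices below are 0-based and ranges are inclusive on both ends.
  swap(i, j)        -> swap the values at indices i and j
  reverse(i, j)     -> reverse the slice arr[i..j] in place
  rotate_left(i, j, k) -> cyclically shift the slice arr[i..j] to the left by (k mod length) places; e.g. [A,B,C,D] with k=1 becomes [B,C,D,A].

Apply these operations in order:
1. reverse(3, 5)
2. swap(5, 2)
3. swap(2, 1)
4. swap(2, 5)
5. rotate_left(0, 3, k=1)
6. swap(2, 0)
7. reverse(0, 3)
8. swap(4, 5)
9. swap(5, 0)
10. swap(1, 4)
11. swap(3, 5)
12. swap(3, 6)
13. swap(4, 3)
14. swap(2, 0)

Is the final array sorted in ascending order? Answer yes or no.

After 1 (reverse(3, 5)): [6, 1, 0, 5, 2, 3, 4]
After 2 (swap(5, 2)): [6, 1, 3, 5, 2, 0, 4]
After 3 (swap(2, 1)): [6, 3, 1, 5, 2, 0, 4]
After 4 (swap(2, 5)): [6, 3, 0, 5, 2, 1, 4]
After 5 (rotate_left(0, 3, k=1)): [3, 0, 5, 6, 2, 1, 4]
After 6 (swap(2, 0)): [5, 0, 3, 6, 2, 1, 4]
After 7 (reverse(0, 3)): [6, 3, 0, 5, 2, 1, 4]
After 8 (swap(4, 5)): [6, 3, 0, 5, 1, 2, 4]
After 9 (swap(5, 0)): [2, 3, 0, 5, 1, 6, 4]
After 10 (swap(1, 4)): [2, 1, 0, 5, 3, 6, 4]
After 11 (swap(3, 5)): [2, 1, 0, 6, 3, 5, 4]
After 12 (swap(3, 6)): [2, 1, 0, 4, 3, 5, 6]
After 13 (swap(4, 3)): [2, 1, 0, 3, 4, 5, 6]
After 14 (swap(2, 0)): [0, 1, 2, 3, 4, 5, 6]

Answer: yes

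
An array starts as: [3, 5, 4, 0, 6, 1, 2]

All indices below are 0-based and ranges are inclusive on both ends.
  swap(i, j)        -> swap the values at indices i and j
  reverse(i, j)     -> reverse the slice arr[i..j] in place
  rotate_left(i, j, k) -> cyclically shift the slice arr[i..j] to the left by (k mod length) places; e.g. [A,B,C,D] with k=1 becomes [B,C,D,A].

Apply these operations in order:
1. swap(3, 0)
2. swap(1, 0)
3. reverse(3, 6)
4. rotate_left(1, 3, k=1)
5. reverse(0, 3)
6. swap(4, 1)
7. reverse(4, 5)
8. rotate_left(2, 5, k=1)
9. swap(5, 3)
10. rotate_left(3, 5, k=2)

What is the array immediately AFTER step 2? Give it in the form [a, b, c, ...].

After 1 (swap(3, 0)): [0, 5, 4, 3, 6, 1, 2]
After 2 (swap(1, 0)): [5, 0, 4, 3, 6, 1, 2]

Answer: [5, 0, 4, 3, 6, 1, 2]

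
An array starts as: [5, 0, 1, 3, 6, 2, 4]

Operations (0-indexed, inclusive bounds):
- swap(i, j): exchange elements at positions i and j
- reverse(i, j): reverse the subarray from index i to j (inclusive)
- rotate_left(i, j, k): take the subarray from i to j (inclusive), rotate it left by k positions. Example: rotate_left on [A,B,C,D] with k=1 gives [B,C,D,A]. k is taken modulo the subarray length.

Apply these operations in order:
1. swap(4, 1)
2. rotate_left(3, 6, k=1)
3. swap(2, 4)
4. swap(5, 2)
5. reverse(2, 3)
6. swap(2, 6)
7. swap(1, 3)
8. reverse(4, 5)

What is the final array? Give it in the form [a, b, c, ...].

Answer: [5, 4, 3, 6, 2, 1, 0]

Derivation:
After 1 (swap(4, 1)): [5, 6, 1, 3, 0, 2, 4]
After 2 (rotate_left(3, 6, k=1)): [5, 6, 1, 0, 2, 4, 3]
After 3 (swap(2, 4)): [5, 6, 2, 0, 1, 4, 3]
After 4 (swap(5, 2)): [5, 6, 4, 0, 1, 2, 3]
After 5 (reverse(2, 3)): [5, 6, 0, 4, 1, 2, 3]
After 6 (swap(2, 6)): [5, 6, 3, 4, 1, 2, 0]
After 7 (swap(1, 3)): [5, 4, 3, 6, 1, 2, 0]
After 8 (reverse(4, 5)): [5, 4, 3, 6, 2, 1, 0]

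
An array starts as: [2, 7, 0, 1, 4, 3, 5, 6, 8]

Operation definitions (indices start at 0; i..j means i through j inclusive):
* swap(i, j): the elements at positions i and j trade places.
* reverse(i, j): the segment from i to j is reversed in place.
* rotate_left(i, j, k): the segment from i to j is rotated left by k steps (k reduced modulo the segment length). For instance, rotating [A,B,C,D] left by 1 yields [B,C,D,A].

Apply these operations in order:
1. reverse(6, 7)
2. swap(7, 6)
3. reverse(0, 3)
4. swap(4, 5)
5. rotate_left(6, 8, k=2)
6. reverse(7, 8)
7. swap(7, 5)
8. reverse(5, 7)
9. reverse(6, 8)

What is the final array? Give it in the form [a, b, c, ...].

After 1 (reverse(6, 7)): [2, 7, 0, 1, 4, 3, 6, 5, 8]
After 2 (swap(7, 6)): [2, 7, 0, 1, 4, 3, 5, 6, 8]
After 3 (reverse(0, 3)): [1, 0, 7, 2, 4, 3, 5, 6, 8]
After 4 (swap(4, 5)): [1, 0, 7, 2, 3, 4, 5, 6, 8]
After 5 (rotate_left(6, 8, k=2)): [1, 0, 7, 2, 3, 4, 8, 5, 6]
After 6 (reverse(7, 8)): [1, 0, 7, 2, 3, 4, 8, 6, 5]
After 7 (swap(7, 5)): [1, 0, 7, 2, 3, 6, 8, 4, 5]
After 8 (reverse(5, 7)): [1, 0, 7, 2, 3, 4, 8, 6, 5]
After 9 (reverse(6, 8)): [1, 0, 7, 2, 3, 4, 5, 6, 8]

Answer: [1, 0, 7, 2, 3, 4, 5, 6, 8]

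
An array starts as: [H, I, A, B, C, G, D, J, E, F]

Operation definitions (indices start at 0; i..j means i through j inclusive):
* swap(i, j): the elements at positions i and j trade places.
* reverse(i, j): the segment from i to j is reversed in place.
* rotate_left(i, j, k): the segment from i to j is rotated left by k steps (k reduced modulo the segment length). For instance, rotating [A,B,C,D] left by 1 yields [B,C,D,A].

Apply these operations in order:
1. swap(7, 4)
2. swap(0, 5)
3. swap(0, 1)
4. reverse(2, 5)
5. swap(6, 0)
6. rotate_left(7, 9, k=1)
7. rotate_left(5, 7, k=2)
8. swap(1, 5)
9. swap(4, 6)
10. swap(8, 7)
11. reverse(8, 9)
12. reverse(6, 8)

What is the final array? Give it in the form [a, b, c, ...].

Answer: [D, E, H, J, A, G, C, F, B, I]

Derivation:
After 1 (swap(7, 4)): [H, I, A, B, J, G, D, C, E, F]
After 2 (swap(0, 5)): [G, I, A, B, J, H, D, C, E, F]
After 3 (swap(0, 1)): [I, G, A, B, J, H, D, C, E, F]
After 4 (reverse(2, 5)): [I, G, H, J, B, A, D, C, E, F]
After 5 (swap(6, 0)): [D, G, H, J, B, A, I, C, E, F]
After 6 (rotate_left(7, 9, k=1)): [D, G, H, J, B, A, I, E, F, C]
After 7 (rotate_left(5, 7, k=2)): [D, G, H, J, B, E, A, I, F, C]
After 8 (swap(1, 5)): [D, E, H, J, B, G, A, I, F, C]
After 9 (swap(4, 6)): [D, E, H, J, A, G, B, I, F, C]
After 10 (swap(8, 7)): [D, E, H, J, A, G, B, F, I, C]
After 11 (reverse(8, 9)): [D, E, H, J, A, G, B, F, C, I]
After 12 (reverse(6, 8)): [D, E, H, J, A, G, C, F, B, I]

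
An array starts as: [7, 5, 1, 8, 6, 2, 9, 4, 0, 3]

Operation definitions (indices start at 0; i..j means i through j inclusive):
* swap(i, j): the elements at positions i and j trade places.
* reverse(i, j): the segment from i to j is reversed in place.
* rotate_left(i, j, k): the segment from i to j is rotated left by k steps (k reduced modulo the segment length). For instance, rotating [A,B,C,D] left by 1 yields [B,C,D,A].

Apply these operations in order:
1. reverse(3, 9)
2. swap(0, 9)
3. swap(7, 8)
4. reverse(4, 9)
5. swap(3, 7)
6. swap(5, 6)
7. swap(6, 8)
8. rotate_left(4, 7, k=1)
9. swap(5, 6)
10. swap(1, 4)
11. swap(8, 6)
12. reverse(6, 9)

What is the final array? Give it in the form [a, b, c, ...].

After 1 (reverse(3, 9)): [7, 5, 1, 3, 0, 4, 9, 2, 6, 8]
After 2 (swap(0, 9)): [8, 5, 1, 3, 0, 4, 9, 2, 6, 7]
After 3 (swap(7, 8)): [8, 5, 1, 3, 0, 4, 9, 6, 2, 7]
After 4 (reverse(4, 9)): [8, 5, 1, 3, 7, 2, 6, 9, 4, 0]
After 5 (swap(3, 7)): [8, 5, 1, 9, 7, 2, 6, 3, 4, 0]
After 6 (swap(5, 6)): [8, 5, 1, 9, 7, 6, 2, 3, 4, 0]
After 7 (swap(6, 8)): [8, 5, 1, 9, 7, 6, 4, 3, 2, 0]
After 8 (rotate_left(4, 7, k=1)): [8, 5, 1, 9, 6, 4, 3, 7, 2, 0]
After 9 (swap(5, 6)): [8, 5, 1, 9, 6, 3, 4, 7, 2, 0]
After 10 (swap(1, 4)): [8, 6, 1, 9, 5, 3, 4, 7, 2, 0]
After 11 (swap(8, 6)): [8, 6, 1, 9, 5, 3, 2, 7, 4, 0]
After 12 (reverse(6, 9)): [8, 6, 1, 9, 5, 3, 0, 4, 7, 2]

Answer: [8, 6, 1, 9, 5, 3, 0, 4, 7, 2]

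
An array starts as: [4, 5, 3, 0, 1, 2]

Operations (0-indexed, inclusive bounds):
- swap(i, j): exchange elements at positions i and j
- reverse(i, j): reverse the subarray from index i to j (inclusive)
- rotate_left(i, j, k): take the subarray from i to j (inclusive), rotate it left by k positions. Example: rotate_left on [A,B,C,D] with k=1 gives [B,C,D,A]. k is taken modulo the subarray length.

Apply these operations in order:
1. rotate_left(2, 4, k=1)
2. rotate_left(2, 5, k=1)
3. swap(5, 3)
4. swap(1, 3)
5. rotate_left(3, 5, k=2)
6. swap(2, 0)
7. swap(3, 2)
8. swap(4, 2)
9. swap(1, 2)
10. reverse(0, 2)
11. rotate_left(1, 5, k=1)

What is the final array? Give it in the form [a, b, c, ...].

After 1 (rotate_left(2, 4, k=1)): [4, 5, 0, 1, 3, 2]
After 2 (rotate_left(2, 5, k=1)): [4, 5, 1, 3, 2, 0]
After 3 (swap(5, 3)): [4, 5, 1, 0, 2, 3]
After 4 (swap(1, 3)): [4, 0, 1, 5, 2, 3]
After 5 (rotate_left(3, 5, k=2)): [4, 0, 1, 3, 5, 2]
After 6 (swap(2, 0)): [1, 0, 4, 3, 5, 2]
After 7 (swap(3, 2)): [1, 0, 3, 4, 5, 2]
After 8 (swap(4, 2)): [1, 0, 5, 4, 3, 2]
After 9 (swap(1, 2)): [1, 5, 0, 4, 3, 2]
After 10 (reverse(0, 2)): [0, 5, 1, 4, 3, 2]
After 11 (rotate_left(1, 5, k=1)): [0, 1, 4, 3, 2, 5]

Answer: [0, 1, 4, 3, 2, 5]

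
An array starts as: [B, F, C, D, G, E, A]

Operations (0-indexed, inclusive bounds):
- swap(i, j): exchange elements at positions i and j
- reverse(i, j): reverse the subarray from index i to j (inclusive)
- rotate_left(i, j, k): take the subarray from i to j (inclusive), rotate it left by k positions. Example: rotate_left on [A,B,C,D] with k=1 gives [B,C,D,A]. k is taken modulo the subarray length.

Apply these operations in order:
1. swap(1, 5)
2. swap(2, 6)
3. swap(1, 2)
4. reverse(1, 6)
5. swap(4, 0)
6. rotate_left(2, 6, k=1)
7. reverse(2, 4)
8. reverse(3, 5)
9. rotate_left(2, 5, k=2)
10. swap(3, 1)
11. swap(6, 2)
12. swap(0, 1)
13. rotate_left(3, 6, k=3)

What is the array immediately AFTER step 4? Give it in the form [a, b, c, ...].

Answer: [B, C, F, G, D, E, A]

Derivation:
After 1 (swap(1, 5)): [B, E, C, D, G, F, A]
After 2 (swap(2, 6)): [B, E, A, D, G, F, C]
After 3 (swap(1, 2)): [B, A, E, D, G, F, C]
After 4 (reverse(1, 6)): [B, C, F, G, D, E, A]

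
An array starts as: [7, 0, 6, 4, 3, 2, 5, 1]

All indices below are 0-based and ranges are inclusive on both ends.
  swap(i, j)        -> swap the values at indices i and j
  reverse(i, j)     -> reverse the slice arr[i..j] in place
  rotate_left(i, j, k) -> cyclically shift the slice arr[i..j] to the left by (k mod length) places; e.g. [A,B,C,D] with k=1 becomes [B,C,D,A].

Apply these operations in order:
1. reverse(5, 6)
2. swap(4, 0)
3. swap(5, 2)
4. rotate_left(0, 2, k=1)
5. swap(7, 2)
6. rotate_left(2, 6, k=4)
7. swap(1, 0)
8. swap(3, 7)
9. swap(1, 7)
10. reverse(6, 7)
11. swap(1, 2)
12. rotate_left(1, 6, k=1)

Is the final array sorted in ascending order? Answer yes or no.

Answer: no

Derivation:
After 1 (reverse(5, 6)): [7, 0, 6, 4, 3, 5, 2, 1]
After 2 (swap(4, 0)): [3, 0, 6, 4, 7, 5, 2, 1]
After 3 (swap(5, 2)): [3, 0, 5, 4, 7, 6, 2, 1]
After 4 (rotate_left(0, 2, k=1)): [0, 5, 3, 4, 7, 6, 2, 1]
After 5 (swap(7, 2)): [0, 5, 1, 4, 7, 6, 2, 3]
After 6 (rotate_left(2, 6, k=4)): [0, 5, 2, 1, 4, 7, 6, 3]
After 7 (swap(1, 0)): [5, 0, 2, 1, 4, 7, 6, 3]
After 8 (swap(3, 7)): [5, 0, 2, 3, 4, 7, 6, 1]
After 9 (swap(1, 7)): [5, 1, 2, 3, 4, 7, 6, 0]
After 10 (reverse(6, 7)): [5, 1, 2, 3, 4, 7, 0, 6]
After 11 (swap(1, 2)): [5, 2, 1, 3, 4, 7, 0, 6]
After 12 (rotate_left(1, 6, k=1)): [5, 1, 3, 4, 7, 0, 2, 6]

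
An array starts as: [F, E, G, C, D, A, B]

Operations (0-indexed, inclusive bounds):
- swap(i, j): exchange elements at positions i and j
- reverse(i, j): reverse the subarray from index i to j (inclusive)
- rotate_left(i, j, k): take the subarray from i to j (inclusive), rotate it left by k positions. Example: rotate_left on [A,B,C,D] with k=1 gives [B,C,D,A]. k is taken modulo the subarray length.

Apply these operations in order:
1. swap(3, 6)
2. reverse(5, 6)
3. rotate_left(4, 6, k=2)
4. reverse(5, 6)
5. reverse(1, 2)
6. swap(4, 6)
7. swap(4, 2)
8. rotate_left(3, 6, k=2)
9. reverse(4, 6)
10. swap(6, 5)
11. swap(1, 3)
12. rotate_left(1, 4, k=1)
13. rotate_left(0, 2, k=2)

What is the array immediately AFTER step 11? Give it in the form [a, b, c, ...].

After 1 (swap(3, 6)): [F, E, G, B, D, A, C]
After 2 (reverse(5, 6)): [F, E, G, B, D, C, A]
After 3 (rotate_left(4, 6, k=2)): [F, E, G, B, A, D, C]
After 4 (reverse(5, 6)): [F, E, G, B, A, C, D]
After 5 (reverse(1, 2)): [F, G, E, B, A, C, D]
After 6 (swap(4, 6)): [F, G, E, B, D, C, A]
After 7 (swap(4, 2)): [F, G, D, B, E, C, A]
After 8 (rotate_left(3, 6, k=2)): [F, G, D, C, A, B, E]
After 9 (reverse(4, 6)): [F, G, D, C, E, B, A]
After 10 (swap(6, 5)): [F, G, D, C, E, A, B]
After 11 (swap(1, 3)): [F, C, D, G, E, A, B]

Answer: [F, C, D, G, E, A, B]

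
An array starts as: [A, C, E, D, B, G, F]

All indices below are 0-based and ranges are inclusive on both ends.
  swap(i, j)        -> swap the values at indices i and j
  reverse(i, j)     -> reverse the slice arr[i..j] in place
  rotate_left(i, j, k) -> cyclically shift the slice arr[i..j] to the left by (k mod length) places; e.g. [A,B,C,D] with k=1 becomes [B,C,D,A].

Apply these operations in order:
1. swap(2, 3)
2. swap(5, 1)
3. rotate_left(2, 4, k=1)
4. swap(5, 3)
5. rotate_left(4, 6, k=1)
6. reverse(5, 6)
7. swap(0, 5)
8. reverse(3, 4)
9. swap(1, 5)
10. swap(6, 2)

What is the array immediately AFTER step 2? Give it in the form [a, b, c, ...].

Answer: [A, G, D, E, B, C, F]

Derivation:
After 1 (swap(2, 3)): [A, C, D, E, B, G, F]
After 2 (swap(5, 1)): [A, G, D, E, B, C, F]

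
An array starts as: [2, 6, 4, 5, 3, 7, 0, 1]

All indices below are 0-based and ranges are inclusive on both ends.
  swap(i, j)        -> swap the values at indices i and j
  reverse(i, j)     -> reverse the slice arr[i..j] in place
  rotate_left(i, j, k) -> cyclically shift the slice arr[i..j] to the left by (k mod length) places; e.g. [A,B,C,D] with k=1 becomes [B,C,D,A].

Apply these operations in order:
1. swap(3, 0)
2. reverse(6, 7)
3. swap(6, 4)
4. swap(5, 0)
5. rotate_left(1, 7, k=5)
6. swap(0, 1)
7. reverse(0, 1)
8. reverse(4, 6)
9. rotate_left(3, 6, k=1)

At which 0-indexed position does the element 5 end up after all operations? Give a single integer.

Answer: 7

Derivation:
After 1 (swap(3, 0)): [5, 6, 4, 2, 3, 7, 0, 1]
After 2 (reverse(6, 7)): [5, 6, 4, 2, 3, 7, 1, 0]
After 3 (swap(6, 4)): [5, 6, 4, 2, 1, 7, 3, 0]
After 4 (swap(5, 0)): [7, 6, 4, 2, 1, 5, 3, 0]
After 5 (rotate_left(1, 7, k=5)): [7, 3, 0, 6, 4, 2, 1, 5]
After 6 (swap(0, 1)): [3, 7, 0, 6, 4, 2, 1, 5]
After 7 (reverse(0, 1)): [7, 3, 0, 6, 4, 2, 1, 5]
After 8 (reverse(4, 6)): [7, 3, 0, 6, 1, 2, 4, 5]
After 9 (rotate_left(3, 6, k=1)): [7, 3, 0, 1, 2, 4, 6, 5]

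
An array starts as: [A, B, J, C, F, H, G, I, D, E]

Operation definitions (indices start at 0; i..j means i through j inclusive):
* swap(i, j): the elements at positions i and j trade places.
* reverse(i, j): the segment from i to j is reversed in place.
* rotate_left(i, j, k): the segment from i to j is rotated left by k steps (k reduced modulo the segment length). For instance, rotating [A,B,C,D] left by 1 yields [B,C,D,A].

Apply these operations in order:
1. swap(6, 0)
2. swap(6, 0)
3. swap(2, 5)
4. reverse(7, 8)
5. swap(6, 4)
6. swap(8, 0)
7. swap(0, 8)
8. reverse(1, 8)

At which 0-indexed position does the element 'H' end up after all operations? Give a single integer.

After 1 (swap(6, 0)): [G, B, J, C, F, H, A, I, D, E]
After 2 (swap(6, 0)): [A, B, J, C, F, H, G, I, D, E]
After 3 (swap(2, 5)): [A, B, H, C, F, J, G, I, D, E]
After 4 (reverse(7, 8)): [A, B, H, C, F, J, G, D, I, E]
After 5 (swap(6, 4)): [A, B, H, C, G, J, F, D, I, E]
After 6 (swap(8, 0)): [I, B, H, C, G, J, F, D, A, E]
After 7 (swap(0, 8)): [A, B, H, C, G, J, F, D, I, E]
After 8 (reverse(1, 8)): [A, I, D, F, J, G, C, H, B, E]

Answer: 7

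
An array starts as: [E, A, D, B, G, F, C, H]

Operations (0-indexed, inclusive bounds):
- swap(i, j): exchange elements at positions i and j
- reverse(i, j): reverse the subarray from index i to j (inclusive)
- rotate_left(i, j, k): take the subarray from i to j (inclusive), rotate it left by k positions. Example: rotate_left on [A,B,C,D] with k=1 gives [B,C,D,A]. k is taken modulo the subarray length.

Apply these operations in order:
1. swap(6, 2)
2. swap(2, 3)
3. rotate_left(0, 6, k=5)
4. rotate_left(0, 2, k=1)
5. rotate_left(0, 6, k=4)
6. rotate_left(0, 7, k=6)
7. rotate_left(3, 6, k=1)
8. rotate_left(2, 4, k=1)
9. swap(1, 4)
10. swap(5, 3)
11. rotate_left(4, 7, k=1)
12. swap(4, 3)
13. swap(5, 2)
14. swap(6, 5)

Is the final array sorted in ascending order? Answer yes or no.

Answer: yes

Derivation:
After 1 (swap(6, 2)): [E, A, C, B, G, F, D, H]
After 2 (swap(2, 3)): [E, A, B, C, G, F, D, H]
After 3 (rotate_left(0, 6, k=5)): [F, D, E, A, B, C, G, H]
After 4 (rotate_left(0, 2, k=1)): [D, E, F, A, B, C, G, H]
After 5 (rotate_left(0, 6, k=4)): [B, C, G, D, E, F, A, H]
After 6 (rotate_left(0, 7, k=6)): [A, H, B, C, G, D, E, F]
After 7 (rotate_left(3, 6, k=1)): [A, H, B, G, D, E, C, F]
After 8 (rotate_left(2, 4, k=1)): [A, H, G, D, B, E, C, F]
After 9 (swap(1, 4)): [A, B, G, D, H, E, C, F]
After 10 (swap(5, 3)): [A, B, G, E, H, D, C, F]
After 11 (rotate_left(4, 7, k=1)): [A, B, G, E, D, C, F, H]
After 12 (swap(4, 3)): [A, B, G, D, E, C, F, H]
After 13 (swap(5, 2)): [A, B, C, D, E, G, F, H]
After 14 (swap(6, 5)): [A, B, C, D, E, F, G, H]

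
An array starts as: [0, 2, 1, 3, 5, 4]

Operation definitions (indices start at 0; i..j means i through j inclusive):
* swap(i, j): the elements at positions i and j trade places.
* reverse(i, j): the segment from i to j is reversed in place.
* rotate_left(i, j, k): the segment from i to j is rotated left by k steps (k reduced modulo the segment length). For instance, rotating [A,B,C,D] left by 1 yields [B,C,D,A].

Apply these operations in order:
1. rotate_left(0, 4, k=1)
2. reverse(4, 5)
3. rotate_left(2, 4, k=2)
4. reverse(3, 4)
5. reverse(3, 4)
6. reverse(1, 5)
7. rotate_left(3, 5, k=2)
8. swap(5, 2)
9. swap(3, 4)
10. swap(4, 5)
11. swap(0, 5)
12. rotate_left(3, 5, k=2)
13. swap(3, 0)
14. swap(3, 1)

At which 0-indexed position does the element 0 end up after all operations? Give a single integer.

After 1 (rotate_left(0, 4, k=1)): [2, 1, 3, 5, 0, 4]
After 2 (reverse(4, 5)): [2, 1, 3, 5, 4, 0]
After 3 (rotate_left(2, 4, k=2)): [2, 1, 4, 3, 5, 0]
After 4 (reverse(3, 4)): [2, 1, 4, 5, 3, 0]
After 5 (reverse(3, 4)): [2, 1, 4, 3, 5, 0]
After 6 (reverse(1, 5)): [2, 0, 5, 3, 4, 1]
After 7 (rotate_left(3, 5, k=2)): [2, 0, 5, 1, 3, 4]
After 8 (swap(5, 2)): [2, 0, 4, 1, 3, 5]
After 9 (swap(3, 4)): [2, 0, 4, 3, 1, 5]
After 10 (swap(4, 5)): [2, 0, 4, 3, 5, 1]
After 11 (swap(0, 5)): [1, 0, 4, 3, 5, 2]
After 12 (rotate_left(3, 5, k=2)): [1, 0, 4, 2, 3, 5]
After 13 (swap(3, 0)): [2, 0, 4, 1, 3, 5]
After 14 (swap(3, 1)): [2, 1, 4, 0, 3, 5]

Answer: 3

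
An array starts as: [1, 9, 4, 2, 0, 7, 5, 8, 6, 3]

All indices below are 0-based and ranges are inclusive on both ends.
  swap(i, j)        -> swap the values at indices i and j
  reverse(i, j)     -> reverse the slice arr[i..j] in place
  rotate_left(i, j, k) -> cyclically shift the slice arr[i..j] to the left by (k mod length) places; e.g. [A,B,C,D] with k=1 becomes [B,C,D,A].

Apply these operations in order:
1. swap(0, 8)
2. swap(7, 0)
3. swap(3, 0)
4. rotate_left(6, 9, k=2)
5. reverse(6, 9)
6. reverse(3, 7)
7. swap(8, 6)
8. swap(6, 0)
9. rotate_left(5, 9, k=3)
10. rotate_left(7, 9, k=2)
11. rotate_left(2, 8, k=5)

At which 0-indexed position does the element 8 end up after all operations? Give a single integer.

After 1 (swap(0, 8)): [6, 9, 4, 2, 0, 7, 5, 8, 1, 3]
After 2 (swap(7, 0)): [8, 9, 4, 2, 0, 7, 5, 6, 1, 3]
After 3 (swap(3, 0)): [2, 9, 4, 8, 0, 7, 5, 6, 1, 3]
After 4 (rotate_left(6, 9, k=2)): [2, 9, 4, 8, 0, 7, 1, 3, 5, 6]
After 5 (reverse(6, 9)): [2, 9, 4, 8, 0, 7, 6, 5, 3, 1]
After 6 (reverse(3, 7)): [2, 9, 4, 5, 6, 7, 0, 8, 3, 1]
After 7 (swap(8, 6)): [2, 9, 4, 5, 6, 7, 3, 8, 0, 1]
After 8 (swap(6, 0)): [3, 9, 4, 5, 6, 7, 2, 8, 0, 1]
After 9 (rotate_left(5, 9, k=3)): [3, 9, 4, 5, 6, 0, 1, 7, 2, 8]
After 10 (rotate_left(7, 9, k=2)): [3, 9, 4, 5, 6, 0, 1, 8, 7, 2]
After 11 (rotate_left(2, 8, k=5)): [3, 9, 8, 7, 4, 5, 6, 0, 1, 2]

Answer: 2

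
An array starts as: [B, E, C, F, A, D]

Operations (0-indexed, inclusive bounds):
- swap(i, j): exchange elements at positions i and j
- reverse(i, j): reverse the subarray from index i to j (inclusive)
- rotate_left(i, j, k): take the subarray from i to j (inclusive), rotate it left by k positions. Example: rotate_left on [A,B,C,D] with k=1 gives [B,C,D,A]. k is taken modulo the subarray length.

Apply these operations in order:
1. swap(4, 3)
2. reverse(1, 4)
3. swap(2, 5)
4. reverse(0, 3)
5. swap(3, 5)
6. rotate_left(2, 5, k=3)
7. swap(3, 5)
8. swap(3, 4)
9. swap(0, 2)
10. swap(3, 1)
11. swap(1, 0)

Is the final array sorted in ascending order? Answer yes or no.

After 1 (swap(4, 3)): [B, E, C, A, F, D]
After 2 (reverse(1, 4)): [B, F, A, C, E, D]
After 3 (swap(2, 5)): [B, F, D, C, E, A]
After 4 (reverse(0, 3)): [C, D, F, B, E, A]
After 5 (swap(3, 5)): [C, D, F, A, E, B]
After 6 (rotate_left(2, 5, k=3)): [C, D, B, F, A, E]
After 7 (swap(3, 5)): [C, D, B, E, A, F]
After 8 (swap(3, 4)): [C, D, B, A, E, F]
After 9 (swap(0, 2)): [B, D, C, A, E, F]
After 10 (swap(3, 1)): [B, A, C, D, E, F]
After 11 (swap(1, 0)): [A, B, C, D, E, F]

Answer: yes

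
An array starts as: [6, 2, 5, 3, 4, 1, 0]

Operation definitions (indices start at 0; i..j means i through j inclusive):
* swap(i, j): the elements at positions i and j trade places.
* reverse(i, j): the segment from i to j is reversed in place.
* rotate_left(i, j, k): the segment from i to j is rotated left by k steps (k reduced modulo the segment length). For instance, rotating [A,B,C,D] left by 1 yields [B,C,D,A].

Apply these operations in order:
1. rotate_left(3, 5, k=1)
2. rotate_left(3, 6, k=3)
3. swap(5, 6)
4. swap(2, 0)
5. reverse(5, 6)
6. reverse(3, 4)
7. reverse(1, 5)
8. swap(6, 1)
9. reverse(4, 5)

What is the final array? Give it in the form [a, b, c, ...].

After 1 (rotate_left(3, 5, k=1)): [6, 2, 5, 4, 1, 3, 0]
After 2 (rotate_left(3, 6, k=3)): [6, 2, 5, 0, 4, 1, 3]
After 3 (swap(5, 6)): [6, 2, 5, 0, 4, 3, 1]
After 4 (swap(2, 0)): [5, 2, 6, 0, 4, 3, 1]
After 5 (reverse(5, 6)): [5, 2, 6, 0, 4, 1, 3]
After 6 (reverse(3, 4)): [5, 2, 6, 4, 0, 1, 3]
After 7 (reverse(1, 5)): [5, 1, 0, 4, 6, 2, 3]
After 8 (swap(6, 1)): [5, 3, 0, 4, 6, 2, 1]
After 9 (reverse(4, 5)): [5, 3, 0, 4, 2, 6, 1]

Answer: [5, 3, 0, 4, 2, 6, 1]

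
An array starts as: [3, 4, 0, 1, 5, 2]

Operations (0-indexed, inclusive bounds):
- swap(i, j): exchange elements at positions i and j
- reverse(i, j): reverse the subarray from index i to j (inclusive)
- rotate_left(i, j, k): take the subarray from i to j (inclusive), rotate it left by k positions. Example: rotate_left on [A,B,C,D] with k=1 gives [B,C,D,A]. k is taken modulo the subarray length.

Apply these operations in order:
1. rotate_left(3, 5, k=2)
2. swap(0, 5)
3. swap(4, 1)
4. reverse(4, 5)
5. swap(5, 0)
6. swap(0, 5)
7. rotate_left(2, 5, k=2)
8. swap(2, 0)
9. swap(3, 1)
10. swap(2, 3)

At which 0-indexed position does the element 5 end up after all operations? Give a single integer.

After 1 (rotate_left(3, 5, k=2)): [3, 4, 0, 2, 1, 5]
After 2 (swap(0, 5)): [5, 4, 0, 2, 1, 3]
After 3 (swap(4, 1)): [5, 1, 0, 2, 4, 3]
After 4 (reverse(4, 5)): [5, 1, 0, 2, 3, 4]
After 5 (swap(5, 0)): [4, 1, 0, 2, 3, 5]
After 6 (swap(0, 5)): [5, 1, 0, 2, 3, 4]
After 7 (rotate_left(2, 5, k=2)): [5, 1, 3, 4, 0, 2]
After 8 (swap(2, 0)): [3, 1, 5, 4, 0, 2]
After 9 (swap(3, 1)): [3, 4, 5, 1, 0, 2]
After 10 (swap(2, 3)): [3, 4, 1, 5, 0, 2]

Answer: 3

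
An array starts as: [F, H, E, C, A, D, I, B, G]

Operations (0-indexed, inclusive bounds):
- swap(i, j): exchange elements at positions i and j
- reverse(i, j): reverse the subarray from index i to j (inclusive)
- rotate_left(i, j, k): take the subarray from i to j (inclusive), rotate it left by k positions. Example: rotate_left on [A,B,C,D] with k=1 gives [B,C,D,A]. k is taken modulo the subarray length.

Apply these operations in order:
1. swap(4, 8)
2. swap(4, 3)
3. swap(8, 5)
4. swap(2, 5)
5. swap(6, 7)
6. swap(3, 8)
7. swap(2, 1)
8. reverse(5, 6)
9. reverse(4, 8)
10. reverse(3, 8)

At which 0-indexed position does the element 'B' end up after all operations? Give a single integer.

After 1 (swap(4, 8)): [F, H, E, C, G, D, I, B, A]
After 2 (swap(4, 3)): [F, H, E, G, C, D, I, B, A]
After 3 (swap(8, 5)): [F, H, E, G, C, A, I, B, D]
After 4 (swap(2, 5)): [F, H, A, G, C, E, I, B, D]
After 5 (swap(6, 7)): [F, H, A, G, C, E, B, I, D]
After 6 (swap(3, 8)): [F, H, A, D, C, E, B, I, G]
After 7 (swap(2, 1)): [F, A, H, D, C, E, B, I, G]
After 8 (reverse(5, 6)): [F, A, H, D, C, B, E, I, G]
After 9 (reverse(4, 8)): [F, A, H, D, G, I, E, B, C]
After 10 (reverse(3, 8)): [F, A, H, C, B, E, I, G, D]

Answer: 4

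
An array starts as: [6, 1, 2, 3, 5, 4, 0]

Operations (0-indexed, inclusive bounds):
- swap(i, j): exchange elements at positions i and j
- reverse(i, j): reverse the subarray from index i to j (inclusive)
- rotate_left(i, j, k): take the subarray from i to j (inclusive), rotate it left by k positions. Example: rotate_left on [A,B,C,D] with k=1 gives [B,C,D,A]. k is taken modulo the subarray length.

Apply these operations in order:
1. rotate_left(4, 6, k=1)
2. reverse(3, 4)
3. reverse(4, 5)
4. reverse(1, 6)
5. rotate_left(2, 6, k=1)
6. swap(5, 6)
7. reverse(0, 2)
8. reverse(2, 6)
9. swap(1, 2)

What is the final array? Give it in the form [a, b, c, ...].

Answer: [0, 1, 5, 3, 2, 4, 6]

Derivation:
After 1 (rotate_left(4, 6, k=1)): [6, 1, 2, 3, 4, 0, 5]
After 2 (reverse(3, 4)): [6, 1, 2, 4, 3, 0, 5]
After 3 (reverse(4, 5)): [6, 1, 2, 4, 0, 3, 5]
After 4 (reverse(1, 6)): [6, 5, 3, 0, 4, 2, 1]
After 5 (rotate_left(2, 6, k=1)): [6, 5, 0, 4, 2, 1, 3]
After 6 (swap(5, 6)): [6, 5, 0, 4, 2, 3, 1]
After 7 (reverse(0, 2)): [0, 5, 6, 4, 2, 3, 1]
After 8 (reverse(2, 6)): [0, 5, 1, 3, 2, 4, 6]
After 9 (swap(1, 2)): [0, 1, 5, 3, 2, 4, 6]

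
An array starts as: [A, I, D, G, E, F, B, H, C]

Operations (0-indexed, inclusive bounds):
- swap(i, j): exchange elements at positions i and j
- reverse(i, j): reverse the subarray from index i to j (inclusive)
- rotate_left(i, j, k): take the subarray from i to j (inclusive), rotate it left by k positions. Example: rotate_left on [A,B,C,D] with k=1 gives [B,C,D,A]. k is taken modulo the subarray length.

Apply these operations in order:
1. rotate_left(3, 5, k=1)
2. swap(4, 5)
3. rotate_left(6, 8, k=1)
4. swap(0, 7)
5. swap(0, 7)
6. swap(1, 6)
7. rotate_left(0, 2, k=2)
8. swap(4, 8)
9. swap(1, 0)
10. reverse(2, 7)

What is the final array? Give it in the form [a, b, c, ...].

After 1 (rotate_left(3, 5, k=1)): [A, I, D, E, F, G, B, H, C]
After 2 (swap(4, 5)): [A, I, D, E, G, F, B, H, C]
After 3 (rotate_left(6, 8, k=1)): [A, I, D, E, G, F, H, C, B]
After 4 (swap(0, 7)): [C, I, D, E, G, F, H, A, B]
After 5 (swap(0, 7)): [A, I, D, E, G, F, H, C, B]
After 6 (swap(1, 6)): [A, H, D, E, G, F, I, C, B]
After 7 (rotate_left(0, 2, k=2)): [D, A, H, E, G, F, I, C, B]
After 8 (swap(4, 8)): [D, A, H, E, B, F, I, C, G]
After 9 (swap(1, 0)): [A, D, H, E, B, F, I, C, G]
After 10 (reverse(2, 7)): [A, D, C, I, F, B, E, H, G]

Answer: [A, D, C, I, F, B, E, H, G]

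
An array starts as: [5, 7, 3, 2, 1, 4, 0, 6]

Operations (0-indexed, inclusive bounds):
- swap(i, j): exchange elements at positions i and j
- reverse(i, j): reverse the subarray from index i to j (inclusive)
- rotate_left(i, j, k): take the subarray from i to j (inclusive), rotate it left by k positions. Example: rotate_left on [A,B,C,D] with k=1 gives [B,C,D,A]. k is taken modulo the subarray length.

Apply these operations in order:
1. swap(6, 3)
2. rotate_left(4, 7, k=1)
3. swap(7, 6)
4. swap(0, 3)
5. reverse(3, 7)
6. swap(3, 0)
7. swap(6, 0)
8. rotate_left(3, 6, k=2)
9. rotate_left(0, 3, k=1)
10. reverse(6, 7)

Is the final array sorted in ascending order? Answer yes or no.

After 1 (swap(6, 3)): [5, 7, 3, 0, 1, 4, 2, 6]
After 2 (rotate_left(4, 7, k=1)): [5, 7, 3, 0, 4, 2, 6, 1]
After 3 (swap(7, 6)): [5, 7, 3, 0, 4, 2, 1, 6]
After 4 (swap(0, 3)): [0, 7, 3, 5, 4, 2, 1, 6]
After 5 (reverse(3, 7)): [0, 7, 3, 6, 1, 2, 4, 5]
After 6 (swap(3, 0)): [6, 7, 3, 0, 1, 2, 4, 5]
After 7 (swap(6, 0)): [4, 7, 3, 0, 1, 2, 6, 5]
After 8 (rotate_left(3, 6, k=2)): [4, 7, 3, 2, 6, 0, 1, 5]
After 9 (rotate_left(0, 3, k=1)): [7, 3, 2, 4, 6, 0, 1, 5]
After 10 (reverse(6, 7)): [7, 3, 2, 4, 6, 0, 5, 1]

Answer: no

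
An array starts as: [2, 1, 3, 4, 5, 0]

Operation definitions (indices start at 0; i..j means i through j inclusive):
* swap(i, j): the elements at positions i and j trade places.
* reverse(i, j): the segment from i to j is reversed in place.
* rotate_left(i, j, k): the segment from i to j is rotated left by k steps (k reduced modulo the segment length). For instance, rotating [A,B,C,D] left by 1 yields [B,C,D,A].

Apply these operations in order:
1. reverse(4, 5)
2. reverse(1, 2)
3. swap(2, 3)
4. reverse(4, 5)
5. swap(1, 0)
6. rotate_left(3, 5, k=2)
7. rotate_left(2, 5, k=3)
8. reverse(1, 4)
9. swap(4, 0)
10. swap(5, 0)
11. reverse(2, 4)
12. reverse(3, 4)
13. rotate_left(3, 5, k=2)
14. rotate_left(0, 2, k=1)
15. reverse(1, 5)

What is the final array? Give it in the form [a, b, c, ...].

After 1 (reverse(4, 5)): [2, 1, 3, 4, 0, 5]
After 2 (reverse(1, 2)): [2, 3, 1, 4, 0, 5]
After 3 (swap(2, 3)): [2, 3, 4, 1, 0, 5]
After 4 (reverse(4, 5)): [2, 3, 4, 1, 5, 0]
After 5 (swap(1, 0)): [3, 2, 4, 1, 5, 0]
After 6 (rotate_left(3, 5, k=2)): [3, 2, 4, 0, 1, 5]
After 7 (rotate_left(2, 5, k=3)): [3, 2, 5, 4, 0, 1]
After 8 (reverse(1, 4)): [3, 0, 4, 5, 2, 1]
After 9 (swap(4, 0)): [2, 0, 4, 5, 3, 1]
After 10 (swap(5, 0)): [1, 0, 4, 5, 3, 2]
After 11 (reverse(2, 4)): [1, 0, 3, 5, 4, 2]
After 12 (reverse(3, 4)): [1, 0, 3, 4, 5, 2]
After 13 (rotate_left(3, 5, k=2)): [1, 0, 3, 2, 4, 5]
After 14 (rotate_left(0, 2, k=1)): [0, 3, 1, 2, 4, 5]
After 15 (reverse(1, 5)): [0, 5, 4, 2, 1, 3]

Answer: [0, 5, 4, 2, 1, 3]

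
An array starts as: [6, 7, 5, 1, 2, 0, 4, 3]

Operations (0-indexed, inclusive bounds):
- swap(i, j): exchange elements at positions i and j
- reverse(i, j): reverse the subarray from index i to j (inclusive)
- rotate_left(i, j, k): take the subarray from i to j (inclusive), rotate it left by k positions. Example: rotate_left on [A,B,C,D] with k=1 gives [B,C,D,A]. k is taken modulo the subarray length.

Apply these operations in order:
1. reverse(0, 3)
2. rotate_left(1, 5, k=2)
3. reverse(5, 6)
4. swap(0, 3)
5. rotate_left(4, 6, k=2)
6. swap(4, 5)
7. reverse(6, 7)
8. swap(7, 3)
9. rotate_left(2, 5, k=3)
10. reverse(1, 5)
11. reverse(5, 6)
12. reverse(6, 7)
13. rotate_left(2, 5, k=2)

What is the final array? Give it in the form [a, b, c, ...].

Answer: [0, 5, 7, 3, 4, 2, 1, 6]

Derivation:
After 1 (reverse(0, 3)): [1, 5, 7, 6, 2, 0, 4, 3]
After 2 (rotate_left(1, 5, k=2)): [1, 6, 2, 0, 5, 7, 4, 3]
After 3 (reverse(5, 6)): [1, 6, 2, 0, 5, 4, 7, 3]
After 4 (swap(0, 3)): [0, 6, 2, 1, 5, 4, 7, 3]
After 5 (rotate_left(4, 6, k=2)): [0, 6, 2, 1, 7, 5, 4, 3]
After 6 (swap(4, 5)): [0, 6, 2, 1, 5, 7, 4, 3]
After 7 (reverse(6, 7)): [0, 6, 2, 1, 5, 7, 3, 4]
After 8 (swap(7, 3)): [0, 6, 2, 4, 5, 7, 3, 1]
After 9 (rotate_left(2, 5, k=3)): [0, 6, 7, 2, 4, 5, 3, 1]
After 10 (reverse(1, 5)): [0, 5, 4, 2, 7, 6, 3, 1]
After 11 (reverse(5, 6)): [0, 5, 4, 2, 7, 3, 6, 1]
After 12 (reverse(6, 7)): [0, 5, 4, 2, 7, 3, 1, 6]
After 13 (rotate_left(2, 5, k=2)): [0, 5, 7, 3, 4, 2, 1, 6]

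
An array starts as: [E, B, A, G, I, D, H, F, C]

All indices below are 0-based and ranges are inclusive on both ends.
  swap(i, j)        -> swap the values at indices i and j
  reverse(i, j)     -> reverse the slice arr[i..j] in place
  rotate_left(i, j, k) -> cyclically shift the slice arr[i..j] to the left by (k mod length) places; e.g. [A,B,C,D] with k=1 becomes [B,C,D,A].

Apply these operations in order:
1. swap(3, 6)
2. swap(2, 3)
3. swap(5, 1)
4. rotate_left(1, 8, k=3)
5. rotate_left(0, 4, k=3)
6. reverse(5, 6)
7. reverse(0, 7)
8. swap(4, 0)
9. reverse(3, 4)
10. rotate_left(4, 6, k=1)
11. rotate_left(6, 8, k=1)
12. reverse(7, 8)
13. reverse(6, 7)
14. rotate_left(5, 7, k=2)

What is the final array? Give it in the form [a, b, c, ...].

Answer: [I, C, D, H, E, G, F, B, A]

Derivation:
After 1 (swap(3, 6)): [E, B, A, H, I, D, G, F, C]
After 2 (swap(2, 3)): [E, B, H, A, I, D, G, F, C]
After 3 (swap(5, 1)): [E, D, H, A, I, B, G, F, C]
After 4 (rotate_left(1, 8, k=3)): [E, I, B, G, F, C, D, H, A]
After 5 (rotate_left(0, 4, k=3)): [G, F, E, I, B, C, D, H, A]
After 6 (reverse(5, 6)): [G, F, E, I, B, D, C, H, A]
After 7 (reverse(0, 7)): [H, C, D, B, I, E, F, G, A]
After 8 (swap(4, 0)): [I, C, D, B, H, E, F, G, A]
After 9 (reverse(3, 4)): [I, C, D, H, B, E, F, G, A]
After 10 (rotate_left(4, 6, k=1)): [I, C, D, H, E, F, B, G, A]
After 11 (rotate_left(6, 8, k=1)): [I, C, D, H, E, F, G, A, B]
After 12 (reverse(7, 8)): [I, C, D, H, E, F, G, B, A]
After 13 (reverse(6, 7)): [I, C, D, H, E, F, B, G, A]
After 14 (rotate_left(5, 7, k=2)): [I, C, D, H, E, G, F, B, A]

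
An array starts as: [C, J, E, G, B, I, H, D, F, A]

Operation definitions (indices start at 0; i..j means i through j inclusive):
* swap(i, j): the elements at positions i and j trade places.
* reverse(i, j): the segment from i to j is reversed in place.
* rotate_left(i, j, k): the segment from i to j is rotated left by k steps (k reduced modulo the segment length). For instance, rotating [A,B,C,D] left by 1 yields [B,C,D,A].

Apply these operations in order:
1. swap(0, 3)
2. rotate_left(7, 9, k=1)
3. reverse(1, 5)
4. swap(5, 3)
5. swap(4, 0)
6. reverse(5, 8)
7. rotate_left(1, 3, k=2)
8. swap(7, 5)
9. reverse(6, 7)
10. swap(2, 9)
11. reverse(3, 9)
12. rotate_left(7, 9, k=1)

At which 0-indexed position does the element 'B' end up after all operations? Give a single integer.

Answer: 8

Derivation:
After 1 (swap(0, 3)): [G, J, E, C, B, I, H, D, F, A]
After 2 (rotate_left(7, 9, k=1)): [G, J, E, C, B, I, H, F, A, D]
After 3 (reverse(1, 5)): [G, I, B, C, E, J, H, F, A, D]
After 4 (swap(5, 3)): [G, I, B, J, E, C, H, F, A, D]
After 5 (swap(4, 0)): [E, I, B, J, G, C, H, F, A, D]
After 6 (reverse(5, 8)): [E, I, B, J, G, A, F, H, C, D]
After 7 (rotate_left(1, 3, k=2)): [E, J, I, B, G, A, F, H, C, D]
After 8 (swap(7, 5)): [E, J, I, B, G, H, F, A, C, D]
After 9 (reverse(6, 7)): [E, J, I, B, G, H, A, F, C, D]
After 10 (swap(2, 9)): [E, J, D, B, G, H, A, F, C, I]
After 11 (reverse(3, 9)): [E, J, D, I, C, F, A, H, G, B]
After 12 (rotate_left(7, 9, k=1)): [E, J, D, I, C, F, A, G, B, H]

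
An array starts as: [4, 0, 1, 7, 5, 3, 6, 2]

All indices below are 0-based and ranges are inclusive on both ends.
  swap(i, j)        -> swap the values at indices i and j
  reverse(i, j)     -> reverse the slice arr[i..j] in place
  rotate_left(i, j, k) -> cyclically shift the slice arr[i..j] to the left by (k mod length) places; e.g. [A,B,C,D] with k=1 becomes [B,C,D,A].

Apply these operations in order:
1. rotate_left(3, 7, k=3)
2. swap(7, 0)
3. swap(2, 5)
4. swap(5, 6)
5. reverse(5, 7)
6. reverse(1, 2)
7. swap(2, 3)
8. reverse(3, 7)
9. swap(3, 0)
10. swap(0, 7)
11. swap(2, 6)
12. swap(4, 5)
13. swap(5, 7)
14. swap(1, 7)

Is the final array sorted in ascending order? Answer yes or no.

Answer: yes

Derivation:
After 1 (rotate_left(3, 7, k=3)): [4, 0, 1, 6, 2, 7, 5, 3]
After 2 (swap(7, 0)): [3, 0, 1, 6, 2, 7, 5, 4]
After 3 (swap(2, 5)): [3, 0, 7, 6, 2, 1, 5, 4]
After 4 (swap(5, 6)): [3, 0, 7, 6, 2, 5, 1, 4]
After 5 (reverse(5, 7)): [3, 0, 7, 6, 2, 4, 1, 5]
After 6 (reverse(1, 2)): [3, 7, 0, 6, 2, 4, 1, 5]
After 7 (swap(2, 3)): [3, 7, 6, 0, 2, 4, 1, 5]
After 8 (reverse(3, 7)): [3, 7, 6, 5, 1, 4, 2, 0]
After 9 (swap(3, 0)): [5, 7, 6, 3, 1, 4, 2, 0]
After 10 (swap(0, 7)): [0, 7, 6, 3, 1, 4, 2, 5]
After 11 (swap(2, 6)): [0, 7, 2, 3, 1, 4, 6, 5]
After 12 (swap(4, 5)): [0, 7, 2, 3, 4, 1, 6, 5]
After 13 (swap(5, 7)): [0, 7, 2, 3, 4, 5, 6, 1]
After 14 (swap(1, 7)): [0, 1, 2, 3, 4, 5, 6, 7]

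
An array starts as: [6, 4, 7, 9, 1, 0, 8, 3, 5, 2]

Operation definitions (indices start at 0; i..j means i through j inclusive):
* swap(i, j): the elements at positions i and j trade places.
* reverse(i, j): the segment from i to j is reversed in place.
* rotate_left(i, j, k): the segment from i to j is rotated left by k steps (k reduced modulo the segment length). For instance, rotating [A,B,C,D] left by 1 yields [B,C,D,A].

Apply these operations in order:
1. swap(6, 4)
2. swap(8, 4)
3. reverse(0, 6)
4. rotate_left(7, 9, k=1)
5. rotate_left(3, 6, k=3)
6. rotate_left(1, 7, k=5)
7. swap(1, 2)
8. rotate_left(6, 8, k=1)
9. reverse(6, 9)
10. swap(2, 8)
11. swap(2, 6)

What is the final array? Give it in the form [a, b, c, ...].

After 1 (swap(6, 4)): [6, 4, 7, 9, 8, 0, 1, 3, 5, 2]
After 2 (swap(8, 4)): [6, 4, 7, 9, 5, 0, 1, 3, 8, 2]
After 3 (reverse(0, 6)): [1, 0, 5, 9, 7, 4, 6, 3, 8, 2]
After 4 (rotate_left(7, 9, k=1)): [1, 0, 5, 9, 7, 4, 6, 8, 2, 3]
After 5 (rotate_left(3, 6, k=3)): [1, 0, 5, 6, 9, 7, 4, 8, 2, 3]
After 6 (rotate_left(1, 7, k=5)): [1, 4, 8, 0, 5, 6, 9, 7, 2, 3]
After 7 (swap(1, 2)): [1, 8, 4, 0, 5, 6, 9, 7, 2, 3]
After 8 (rotate_left(6, 8, k=1)): [1, 8, 4, 0, 5, 6, 7, 2, 9, 3]
After 9 (reverse(6, 9)): [1, 8, 4, 0, 5, 6, 3, 9, 2, 7]
After 10 (swap(2, 8)): [1, 8, 2, 0, 5, 6, 3, 9, 4, 7]
After 11 (swap(2, 6)): [1, 8, 3, 0, 5, 6, 2, 9, 4, 7]

Answer: [1, 8, 3, 0, 5, 6, 2, 9, 4, 7]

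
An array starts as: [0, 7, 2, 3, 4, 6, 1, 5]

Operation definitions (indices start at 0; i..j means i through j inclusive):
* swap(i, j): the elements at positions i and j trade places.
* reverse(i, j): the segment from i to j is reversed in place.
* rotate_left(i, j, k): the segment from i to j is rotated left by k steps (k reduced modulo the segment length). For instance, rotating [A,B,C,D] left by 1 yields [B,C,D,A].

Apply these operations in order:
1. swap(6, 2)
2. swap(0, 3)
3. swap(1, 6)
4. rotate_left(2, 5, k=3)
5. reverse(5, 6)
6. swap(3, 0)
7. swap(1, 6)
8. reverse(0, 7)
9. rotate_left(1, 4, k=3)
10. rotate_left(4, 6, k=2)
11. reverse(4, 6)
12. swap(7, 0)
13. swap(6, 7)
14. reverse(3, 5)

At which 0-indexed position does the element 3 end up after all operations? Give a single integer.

Answer: 1

Derivation:
After 1 (swap(6, 2)): [0, 7, 1, 3, 4, 6, 2, 5]
After 2 (swap(0, 3)): [3, 7, 1, 0, 4, 6, 2, 5]
After 3 (swap(1, 6)): [3, 2, 1, 0, 4, 6, 7, 5]
After 4 (rotate_left(2, 5, k=3)): [3, 2, 6, 1, 0, 4, 7, 5]
After 5 (reverse(5, 6)): [3, 2, 6, 1, 0, 7, 4, 5]
After 6 (swap(3, 0)): [1, 2, 6, 3, 0, 7, 4, 5]
After 7 (swap(1, 6)): [1, 4, 6, 3, 0, 7, 2, 5]
After 8 (reverse(0, 7)): [5, 2, 7, 0, 3, 6, 4, 1]
After 9 (rotate_left(1, 4, k=3)): [5, 3, 2, 7, 0, 6, 4, 1]
After 10 (rotate_left(4, 6, k=2)): [5, 3, 2, 7, 4, 0, 6, 1]
After 11 (reverse(4, 6)): [5, 3, 2, 7, 6, 0, 4, 1]
After 12 (swap(7, 0)): [1, 3, 2, 7, 6, 0, 4, 5]
After 13 (swap(6, 7)): [1, 3, 2, 7, 6, 0, 5, 4]
After 14 (reverse(3, 5)): [1, 3, 2, 0, 6, 7, 5, 4]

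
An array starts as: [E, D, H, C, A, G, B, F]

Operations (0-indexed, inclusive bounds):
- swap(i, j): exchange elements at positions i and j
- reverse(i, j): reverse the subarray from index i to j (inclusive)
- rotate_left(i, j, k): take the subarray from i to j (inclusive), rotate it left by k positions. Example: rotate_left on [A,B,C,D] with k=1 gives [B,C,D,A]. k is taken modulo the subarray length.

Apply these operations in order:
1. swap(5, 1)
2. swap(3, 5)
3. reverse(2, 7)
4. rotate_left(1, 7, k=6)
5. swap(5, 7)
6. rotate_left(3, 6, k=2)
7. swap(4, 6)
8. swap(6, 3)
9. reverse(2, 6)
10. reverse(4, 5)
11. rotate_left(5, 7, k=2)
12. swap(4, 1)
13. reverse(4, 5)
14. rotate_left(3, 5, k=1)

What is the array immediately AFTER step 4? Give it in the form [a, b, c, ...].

After 1 (swap(5, 1)): [E, G, H, C, A, D, B, F]
After 2 (swap(3, 5)): [E, G, H, D, A, C, B, F]
After 3 (reverse(2, 7)): [E, G, F, B, C, A, D, H]
After 4 (rotate_left(1, 7, k=6)): [E, H, G, F, B, C, A, D]

Answer: [E, H, G, F, B, C, A, D]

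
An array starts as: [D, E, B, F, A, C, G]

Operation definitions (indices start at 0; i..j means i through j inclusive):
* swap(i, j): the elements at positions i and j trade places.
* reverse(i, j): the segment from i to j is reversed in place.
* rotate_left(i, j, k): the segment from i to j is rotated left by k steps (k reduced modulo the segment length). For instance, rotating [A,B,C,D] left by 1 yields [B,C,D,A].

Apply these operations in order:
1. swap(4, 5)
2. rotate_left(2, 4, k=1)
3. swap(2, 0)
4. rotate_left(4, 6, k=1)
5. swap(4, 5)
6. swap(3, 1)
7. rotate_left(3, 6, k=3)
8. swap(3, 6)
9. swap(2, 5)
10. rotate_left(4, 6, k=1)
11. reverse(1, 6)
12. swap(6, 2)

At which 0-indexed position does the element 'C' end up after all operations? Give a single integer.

After 1 (swap(4, 5)): [D, E, B, F, C, A, G]
After 2 (rotate_left(2, 4, k=1)): [D, E, F, C, B, A, G]
After 3 (swap(2, 0)): [F, E, D, C, B, A, G]
After 4 (rotate_left(4, 6, k=1)): [F, E, D, C, A, G, B]
After 5 (swap(4, 5)): [F, E, D, C, G, A, B]
After 6 (swap(3, 1)): [F, C, D, E, G, A, B]
After 7 (rotate_left(3, 6, k=3)): [F, C, D, B, E, G, A]
After 8 (swap(3, 6)): [F, C, D, A, E, G, B]
After 9 (swap(2, 5)): [F, C, G, A, E, D, B]
After 10 (rotate_left(4, 6, k=1)): [F, C, G, A, D, B, E]
After 11 (reverse(1, 6)): [F, E, B, D, A, G, C]
After 12 (swap(6, 2)): [F, E, C, D, A, G, B]

Answer: 2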